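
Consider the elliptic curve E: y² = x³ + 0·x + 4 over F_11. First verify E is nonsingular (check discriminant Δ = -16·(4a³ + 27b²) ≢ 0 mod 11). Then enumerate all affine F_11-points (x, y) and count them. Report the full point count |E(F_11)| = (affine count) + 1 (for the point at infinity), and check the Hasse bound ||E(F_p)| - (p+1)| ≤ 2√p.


Affine points = {(0, 2), (0, 9), (1, 4), (1, 7), (2, 1), (2, 10), (3, 3), (3, 8), (6, 0), (10, 5), (10, 6)}; affine count = 11; |E(F_11)| = 12.

Discriminant check: Δ ∝ 4a³ + 27b² = 4·0³ + 27·4² = 4·0 + 27·16 ≡ 3 (mod 11). Nonzero ⇒ E is nonsingular.
For each x ∈ F_11, compute rhs = x³ + 0·x + 4 mod 11, then count y ∈ F_11 with y² ≡ rhs.
  x = 0: rhs = 4, matching y values: 2, 9 (2 points).
  x = 1: rhs = 5, matching y values: 4, 7 (2 points).
  x = 2: rhs = 1, matching y values: 1, 10 (2 points).
  x = 3: rhs = 9, matching y values: 3, 8 (2 points).
  x = 4: rhs = 2, matching y values: none (0 points).
  x = 5: rhs = 8, matching y values: none (0 points).
  x = 6: rhs = 0, matching y values: 0 (1 points).
  x = 7: rhs = 6, matching y values: none (0 points).
  x = 8: rhs = 10, matching y values: none (0 points).
  x = 9: rhs = 7, matching y values: none (0 points).
  x = 10: rhs = 3, matching y values: 5, 6 (2 points).
Total affine count: 11.
Full point count |E(F_11)| = 11 + 1 = 12.
Hasse bound: |12 − (11+1)| = |0| = 0 ≤ 2√11 ≈ 6.6332 ✓.


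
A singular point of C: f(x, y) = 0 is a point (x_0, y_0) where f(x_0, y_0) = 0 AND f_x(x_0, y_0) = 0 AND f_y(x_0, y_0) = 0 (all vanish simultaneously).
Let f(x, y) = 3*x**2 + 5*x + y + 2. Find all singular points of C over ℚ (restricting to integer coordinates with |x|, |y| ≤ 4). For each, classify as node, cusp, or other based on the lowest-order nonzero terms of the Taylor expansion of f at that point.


No singular points in the scanned grid; C is smooth there.

Compute partial derivatives:
  f_x = 6*x + 5.
  f_y = 1.
f_y = 1 is a nonzero constant, so f_y never vanishes: no point (x, y) can satisfy f = f_x = f_y = 0. In particular no (x, y) ∈ {−4, ..., 4}² is singular; the curve is smooth.


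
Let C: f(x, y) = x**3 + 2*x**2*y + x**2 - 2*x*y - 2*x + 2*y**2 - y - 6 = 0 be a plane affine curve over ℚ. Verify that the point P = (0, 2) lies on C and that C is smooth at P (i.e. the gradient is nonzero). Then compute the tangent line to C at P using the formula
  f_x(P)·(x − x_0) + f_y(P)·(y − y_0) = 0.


Tangent line at P: -6*x + 7*y - 14 = 0.

Step 1: f(0, 2) = 0, so P lies on C.
Step 2: partial derivatives
  f_x(x, y) = 3*x**2 + 4*x*y + 2*x - 2*y - 2, f_y(x, y) = 2*x**2 - 2*x + 4*y - 1.
  f_x(P) = -6, f_y(P) = 7 (gradient nonzero, so P is smooth).
Step 3: tangent line at P: -6·(x − 0) + 7·(y − 2) = 0.
Expanding: -6*x + 7*y - 14 = 0.


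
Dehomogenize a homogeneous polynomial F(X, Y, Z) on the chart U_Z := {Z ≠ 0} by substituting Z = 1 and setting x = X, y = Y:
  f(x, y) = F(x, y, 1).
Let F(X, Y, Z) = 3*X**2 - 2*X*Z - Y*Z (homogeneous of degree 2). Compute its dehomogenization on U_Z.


f(x, y) = 3*x**2 - 2*x - y

On U_Z we set Z = 1. Each monomial c·X^i·Y^j·Z^k in F becomes c·x^i·y^j·1^k = c·x^i·y^j.
Substituting Z = 1: F(X, Y, 1) = 3*x**2 - 2*x - y.
Note: deg(f) ≤ deg(F) = 2; strict inequality happens when F is divisible by Z (lost terms).


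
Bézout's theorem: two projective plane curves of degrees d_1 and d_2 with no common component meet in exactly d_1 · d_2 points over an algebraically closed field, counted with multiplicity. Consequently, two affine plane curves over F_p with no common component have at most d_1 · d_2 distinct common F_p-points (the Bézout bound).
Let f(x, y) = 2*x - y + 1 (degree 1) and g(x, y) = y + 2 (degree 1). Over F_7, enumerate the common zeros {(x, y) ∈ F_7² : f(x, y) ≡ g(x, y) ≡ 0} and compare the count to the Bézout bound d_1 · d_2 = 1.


Common zeros: {(2, 5)}; count = 1; Bézout bound = 1.

deg(f) = 1, deg(g) = 1, so Bézout bound = 1.
Scan x ∈ F_7. For each x, list the y ∈ F_7 with f(x, y) ≡ 0 and those with g(x, y) ≡ 0 (mod 7); the common zeros in that column are the intersection.
  x = 0: f ≡ 0 at y ∈ {1}; g ≡ 0 at y ∈ {5}; common: ∅.
  x = 1: f ≡ 0 at y ∈ {3}; g ≡ 0 at y ∈ {5}; common: ∅.
  x = 2: f ≡ 0 at y ∈ {5}; g ≡ 0 at y ∈ {5}; common: {5}.
  x = 3: f ≡ 0 at y ∈ {0}; g ≡ 0 at y ∈ {5}; common: ∅.
  x = 4: f ≡ 0 at y ∈ {2}; g ≡ 0 at y ∈ {5}; common: ∅.
  x = 5: f ≡ 0 at y ∈ {4}; g ≡ 0 at y ∈ {5}; common: ∅.
  x = 6: f ≡ 0 at y ∈ {6}; g ≡ 0 at y ∈ {5}; common: ∅.
Collecting: common zeros = {(2, 5)}, so the count is 1.
Comparison with the Bézout bound: 1 ≤ 1 = deg(f)·deg(g), as expected for curves with no common component (the bound is attained).


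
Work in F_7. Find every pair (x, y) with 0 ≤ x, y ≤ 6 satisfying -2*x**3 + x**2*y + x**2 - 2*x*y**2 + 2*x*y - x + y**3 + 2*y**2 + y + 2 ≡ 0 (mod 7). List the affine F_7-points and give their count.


Affine F_7-points: {(0, 5), (1, 0), (2, 4), (3, 3), (4, 5), (5, 6), (6, 5)}; count = 7.

For each of the 49 pairs (x, y) ∈ F_7², evaluate f(x, y) mod 7. Record the zeros.
  x = 0: [0↦2, 1↦6, 2↦6, 3↦1, 4↦4, 5↦0, 6↦2]  zeros at y ∈ {5}
  x = 1: [0↦0, 1↦5, 2↦2, 3↦4, 4↦3, 5↦5, 6↦2]  zeros at y ∈ {0}
  x = 2: [0↦2, 1↦3, 2↦6, 3↦3, 4↦0, 5↦3, 6↦4]  zeros at y ∈ {4}
  x = 3: [0↦3, 1↦2, 2↦6, 3↦0, 4↦4, 5↦3, 6↦3]  zeros at y ∈ {3}
  x = 4: [0↦5, 1↦4, 2↦4, 3↦4, 4↦3, 5↦0, 6↦1]  zeros at y ∈ {5}
  x = 5: [0↦3, 1↦4, 2↦2, 3↦3, 4↦6, 5↦3, 6↦0]  zeros at y ∈ {6}
  x = 6: [0↦6, 1↦4, 2↦2, 3↦6, 4↦1, 5↦0, 6↦2]  zeros at y ∈ {5}
Collecting zeros: affine points = {(0, 5), (1, 0), (2, 4), (3, 3), (4, 5), (5, 6), (6, 5)}.
Total count |C(F_7)_aff| = 7.


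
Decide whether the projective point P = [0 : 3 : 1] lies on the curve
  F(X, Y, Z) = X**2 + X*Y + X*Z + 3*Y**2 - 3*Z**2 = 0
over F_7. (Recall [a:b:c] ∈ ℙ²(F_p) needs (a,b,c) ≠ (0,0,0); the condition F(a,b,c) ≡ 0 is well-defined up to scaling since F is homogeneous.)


F(0,3,1) ≡ 3 (mod 7); P is NOT on the curve.

Evaluate F(0, 3, 1) term-by-term (mod 7).
  X**2 ↦ 1·0·1·1 = 0
  X*Y ↦ 1·0·3·1 = 0
  X*Z ↦ 1·0·1·1 = 0
  3*Y**2 ↦ 3·1·9·1 = 27
  -3*Z**2 ↦ -3·1·1·1 = -3
Sum: F(0, 3, 1) = (0) + (0) + (0) + (27) + (-3) = 24.
Reducing mod 7: 24 ≡ 3 (mod 7).
Since F(a, b, c) ≡ 3 ≠ 0 (mod 7), P does NOT lie on the curve.


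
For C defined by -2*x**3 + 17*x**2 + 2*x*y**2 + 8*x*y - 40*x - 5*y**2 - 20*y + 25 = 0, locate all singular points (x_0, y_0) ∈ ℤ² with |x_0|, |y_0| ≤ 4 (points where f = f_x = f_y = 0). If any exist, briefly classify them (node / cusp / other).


Singular points: {(3, -2)}; classification: node.

Compute partial derivatives:
  f_x = -6*x**2 + 34*x + 2*y**2 + 8*y - 40.
  f_y = 4*x*y + 8*x - 10*y - 20.
Scan x_0 ∈ {−4, ..., 4}. For each x_0, f_y(x_0, y) is a polynomial in y; find its integer roots y ∈ {−4, ..., 4}, then test f_x and f at those candidates.
  x = -4: f_y(-4, y) = -26*y - 52; vanishes at y ∈ {-2}. (-4, -2): f_x = -280 ≠ 0.
  x = -3: f_y(-3, y) = -22*y - 44; vanishes at y ∈ {-2}. (-3, -2): f_x = -204 ≠ 0.
  x = -2: f_y(-2, y) = -18*y - 36; vanishes at y ∈ {-2}. (-2, -2): f_x = -140 ≠ 0.
  x = -1: f_y(-1, y) = -14*y - 28; vanishes at y ∈ {-2}. (-1, -2): f_x = -88 ≠ 0.
  x = 0: f_y(0, y) = -10*y - 20; vanishes at y ∈ {-2}. (0, -2): f_x = -48 ≠ 0.
  x = 1: f_y(1, y) = -6*y - 12; vanishes at y ∈ {-2}. (1, -2): f_x = -20 ≠ 0.
  x = 2: f_y(2, y) = -2*y - 4; vanishes at y ∈ {-2}. (2, -2): f_x = -4 ≠ 0.
  x = 3: f_y(3, y) = 2*y + 4; vanishes at y ∈ {-2}. (3, -2): f_x = 0, f = 0 — SINGULAR.
  x = 4: f_y(4, y) = 6*y + 12; vanishes at y ∈ {-2}. (4, -2): f_x = -8 ≠ 0.
Only singular point on the grid: (3, -2).
Classify: substitute x = 3 + u, y = -2 + v and expand: f = -2*u**3 - u**2 + 2*u*v**2 + v**2.
No constant or linear terms (consistent with a singular point). Quadratic part: -u**2 + v**2. Cubic part: -2*u**3 + 2*u*v**2.
The quadratic part v**2 - u**2 = (v − u)(v + u) splits into two distinct linear factors, so there are two distinct tangent lines y − -2 = ±(x − 3) — this is a node (ordinary double point).
Classification: node.


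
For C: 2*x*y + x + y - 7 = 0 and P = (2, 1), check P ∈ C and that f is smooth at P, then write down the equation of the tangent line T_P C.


Tangent line at P: 3*x + 5*y - 11 = 0.

Step 1: f(2, 1) = 0, so P lies on C.
Step 2: partial derivatives
  f_x(x, y) = 2*y + 1, f_y(x, y) = 2*x + 1.
  f_x(P) = 3, f_y(P) = 5 (gradient nonzero, so P is smooth).
Step 3: tangent line at P: 3·(x − 2) + 5·(y − 1) = 0.
Expanding: 3*x + 5*y - 11 = 0.


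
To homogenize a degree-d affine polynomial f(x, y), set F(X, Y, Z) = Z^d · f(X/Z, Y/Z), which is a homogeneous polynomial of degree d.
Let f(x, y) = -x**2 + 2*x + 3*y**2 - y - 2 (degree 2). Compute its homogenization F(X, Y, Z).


F(X, Y, Z) = -X**2 + 2*X*Z + 3*Y**2 - Y*Z - 2*Z**2

deg(f) = 2.
Substitute x = X/Z, y = Y/Z into f, then multiply by Z^2.
  monomial -1·x^2·y^0 ↦ -1·X^2·Y^0·Z^0.
  monomial 2·x^1·y^0 ↦ 2·X^1·Y^0·Z^1.
  monomial 3·x^0·y^2 ↦ 3·X^0·Y^2·Z^0.
  monomial -1·x^0·y^1 ↦ -1·X^0·Y^1·Z^1.
  monomial -2·x^0·y^0 ↦ -2·X^0·Y^0·Z^2.
Collecting: F(X, Y, Z) = -X**2 + 2*X*Z + 3*Y**2 - Y*Z - 2*Z**2.


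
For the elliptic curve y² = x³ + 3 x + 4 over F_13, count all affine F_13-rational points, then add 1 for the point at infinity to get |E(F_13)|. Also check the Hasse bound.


Affine points = {(0, 2), (0, 11), (3, 1), (3, 12), (5, 1), (5, 12), (6, 2), (6, 11), (7, 2), (7, 11), (11, 4), (11, 9), (12, 0)}; affine count = 13; |E(F_13)| = 14.

Discriminant check: Δ ∝ 4a³ + 27b² = 4·3³ + 27·4² = 4·27 + 27·16 ≡ 7 (mod 13). Nonzero ⇒ E is nonsingular.
For each x ∈ F_13, compute rhs = x³ + 3·x + 4 mod 13, then count y ∈ F_13 with y² ≡ rhs.
  x = 0: rhs = 4, matching y values: 2, 11 (2 points).
  x = 1: rhs = 8, matching y values: none (0 points).
  x = 2: rhs = 5, matching y values: none (0 points).
  x = 3: rhs = 1, matching y values: 1, 12 (2 points).
  x = 4: rhs = 2, matching y values: none (0 points).
  x = 5: rhs = 1, matching y values: 1, 12 (2 points).
  x = 6: rhs = 4, matching y values: 2, 11 (2 points).
  x = 7: rhs = 4, matching y values: 2, 11 (2 points).
  x = 8: rhs = 7, matching y values: none (0 points).
  x = 9: rhs = 6, matching y values: none (0 points).
  x = 10: rhs = 7, matching y values: none (0 points).
  x = 11: rhs = 3, matching y values: 4, 9 (2 points).
  x = 12: rhs = 0, matching y values: 0 (1 points).
Total affine count: 13.
Full point count |E(F_13)| = 13 + 1 = 14.
Hasse bound: |14 − (13+1)| = |0| = 0 ≤ 2√13 ≈ 7.2111 ✓.


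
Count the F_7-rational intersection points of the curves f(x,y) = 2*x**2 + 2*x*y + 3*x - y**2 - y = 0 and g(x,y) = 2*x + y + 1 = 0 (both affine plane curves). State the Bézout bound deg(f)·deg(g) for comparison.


Common zeros: {(0, 6), (1, 4)}; count = 2; Bézout bound = 2.

deg(f) = 2, deg(g) = 1, so Bézout bound = 2.
Scan x ∈ F_7. For each x, list the y ∈ F_7 with f(x, y) ≡ 0 and those with g(x, y) ≡ 0 (mod 7); the common zeros in that column are the intersection.
  x = 0: f ≡ 0 at y ∈ {0, 6}; g ≡ 0 at y ∈ {6}; common: {6}.
  x = 1: f ≡ 0 at y ∈ {4}; g ≡ 0 at y ∈ {4}; common: {4}.
  x = 2: f ≡ 0 at y ∈ {0, 3}; g ≡ 0 at y ∈ {2}; common: ∅.
  x = 3: f ≡ 0 at y ∈ {6}; g ≡ 0 at y ∈ {0}; common: ∅.
  x = 4: f ≡ 0 at y ∈ {3, 4}; g ≡ 0 at y ∈ {5}; common: ∅.
  x = 5: f ≡ 0 at y ∈ ∅; g ≡ 0 at y ∈ {3}; common: ∅.
  x = 6: f ≡ 0 at y ∈ ∅; g ≡ 0 at y ∈ {1}; common: ∅.
Collecting: common zeros = {(0, 6), (1, 4)}, so the count is 2.
Comparison with the Bézout bound: 2 ≤ 2 = deg(f)·deg(g), as expected for curves with no common component (the bound is attained).


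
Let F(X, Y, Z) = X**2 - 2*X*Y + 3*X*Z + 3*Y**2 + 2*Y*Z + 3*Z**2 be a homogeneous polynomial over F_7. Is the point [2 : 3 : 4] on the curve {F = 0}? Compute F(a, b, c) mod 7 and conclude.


F(2,3,4) ≡ 3 (mod 7); P is NOT on the curve.

Evaluate F(2, 3, 4) term-by-term (mod 7).
  X**2 ↦ 1·4·1·1 = 4
  -2*X*Y ↦ -2·2·3·1 = -12
  3*X*Z ↦ 3·2·1·4 = 24
  3*Y**2 ↦ 3·1·9·1 = 27
  2*Y*Z ↦ 2·1·3·4 = 24
  3*Z**2 ↦ 3·1·1·16 = 48
Sum: F(2, 3, 4) = (4) + (-12) + (24) + (27) + (24) + (48) = 115.
Reducing mod 7: 115 ≡ 3 (mod 7).
Since F(a, b, c) ≡ 3 ≠ 0 (mod 7), P does NOT lie on the curve.


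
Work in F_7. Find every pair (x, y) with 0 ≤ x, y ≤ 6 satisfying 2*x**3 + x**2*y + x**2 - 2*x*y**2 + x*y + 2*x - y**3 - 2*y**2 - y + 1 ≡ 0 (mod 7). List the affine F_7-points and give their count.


Affine F_7-points: {(3, 0), (4, 1), (5, 3), (6, 4), (6, 6)}; count = 5.

For each of the 49 pairs (x, y) ∈ F_7², evaluate f(x, y) mod 7. Record the zeros.
  x = 0: [0↦1, 1↦4, 2↦4, 3↦2, 4↦6, 5↦3, 6↦1]  zeros at y ∈ ∅
  x = 1: [0↦6, 1↦2, 2↦5, 3↦2, 4↦1, 5↦3, 6↦2]  zeros at y ∈ ∅
  x = 2: [0↦4, 1↦2, 2↦3, 3↦1, 4↦4, 5↦6, 6↦1]  zeros at y ∈ ∅
  x = 3: [0↦0, 1↦2, 2↦3, 3↦4, 4↦6, 5↦3, 6↦3]  zeros at y ∈ {0}
  x = 4: [0↦6, 1↦0, 2↦3, 3↦2, 4↦5, 5↦6, 6↦6]  zeros at y ∈ {1}
  x = 5: [0↦6, 1↦1, 2↦1, 3↦0, 4↦6, 5↦6, 6↦1]  zeros at y ∈ {3}
  x = 6: [0↦5, 1↦3, 2↦2, 3↦3, 4↦0, 5↦1, 6↦0]  zeros at y ∈ {4, 6}
Collecting zeros: affine points = {(3, 0), (4, 1), (5, 3), (6, 4), (6, 6)}.
Total count |C(F_7)_aff| = 5.


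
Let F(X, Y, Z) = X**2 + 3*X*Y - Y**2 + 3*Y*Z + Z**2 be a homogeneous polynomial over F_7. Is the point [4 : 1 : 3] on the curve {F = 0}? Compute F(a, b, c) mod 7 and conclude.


F(4,1,3) ≡ 3 (mod 7); P is NOT on the curve.

Evaluate F(4, 1, 3) term-by-term (mod 7).
  X**2 ↦ 1·16·1·1 = 16
  3*X*Y ↦ 3·4·1·1 = 12
  -Y**2 ↦ -1·1·1·1 = -1
  3*Y*Z ↦ 3·1·1·3 = 9
  Z**2 ↦ 1·1·1·9 = 9
Sum: F(4, 1, 3) = (16) + (12) + (-1) + (9) + (9) = 45.
Reducing mod 7: 45 ≡ 3 (mod 7).
Since F(a, b, c) ≡ 3 ≠ 0 (mod 7), P does NOT lie on the curve.


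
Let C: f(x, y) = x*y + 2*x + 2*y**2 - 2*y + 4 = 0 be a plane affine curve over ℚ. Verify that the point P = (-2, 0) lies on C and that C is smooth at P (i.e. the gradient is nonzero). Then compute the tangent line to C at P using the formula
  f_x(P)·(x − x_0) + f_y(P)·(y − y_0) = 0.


Tangent line at P: 2*x - 4*y + 4 = 0.

Step 1: f(-2, 0) = 0, so P lies on C.
Step 2: partial derivatives
  f_x(x, y) = y + 2, f_y(x, y) = x + 4*y - 2.
  f_x(P) = 2, f_y(P) = -4 (gradient nonzero, so P is smooth).
Step 3: tangent line at P: 2·(x − -2) + -4·(y − 0) = 0.
Expanding: 2*x - 4*y + 4 = 0.


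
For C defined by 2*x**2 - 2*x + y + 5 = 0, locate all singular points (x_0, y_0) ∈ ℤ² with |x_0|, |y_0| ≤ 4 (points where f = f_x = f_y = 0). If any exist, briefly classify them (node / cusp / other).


No singular points in the scanned grid; C is smooth there.

Compute partial derivatives:
  f_x = 4*x - 2.
  f_y = 1.
f_y = 1 is a nonzero constant, so f_y never vanishes: no point (x, y) can satisfy f = f_x = f_y = 0. In particular no (x, y) ∈ {−4, ..., 4}² is singular; the curve is smooth.


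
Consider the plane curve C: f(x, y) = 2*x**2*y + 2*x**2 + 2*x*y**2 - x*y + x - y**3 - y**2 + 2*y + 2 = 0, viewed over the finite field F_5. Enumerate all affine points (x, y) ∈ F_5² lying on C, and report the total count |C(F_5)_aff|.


Affine F_5-points: {(0, 4), (1, 0)}; count = 2.

For each of the 25 pairs (x, y) ∈ F_5², evaluate f(x, y) mod 5. Record the zeros.
  x = 0: [0↦2, 1↦2, 2↦4, 3↦2, 4↦0]  zeros at y ∈ {4}
  x = 1: [0↦0, 1↦3, 2↦2, 3↦1, 4↦4]  zeros at y ∈ {0}
  x = 2: [0↦2, 1↦2, 2↦2, 3↦1, 4↦3]  zeros at y ∈ ∅
  x = 3: [0↦3, 1↦4, 2↦4, 3↦2, 4↦2]  zeros at y ∈ ∅
  x = 4: [0↦3, 1↦4, 2↦3, 3↦4, 4↦1]  zeros at y ∈ ∅
Collecting zeros: affine points = {(0, 4), (1, 0)}.
Total count |C(F_5)_aff| = 2.


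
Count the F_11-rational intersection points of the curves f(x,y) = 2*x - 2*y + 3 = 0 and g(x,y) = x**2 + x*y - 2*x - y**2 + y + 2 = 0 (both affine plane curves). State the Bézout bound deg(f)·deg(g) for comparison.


Common zeros: {(3, 10), (5, 1)}; count = 2; Bézout bound = 2.

deg(f) = 1, deg(g) = 2, so Bézout bound = 2.
Scan x ∈ F_11. For each x, list the y ∈ F_11 with f(x, y) ≡ 0 and those with g(x, y) ≡ 0 (mod 11); the common zeros in that column are the intersection.
  x = 0: f ≡ 0 at y ∈ {7}; g ≡ 0 at y ∈ {2, 10}; common: ∅.
  x = 1: f ≡ 0 at y ∈ {8}; g ≡ 0 at y ∈ ∅; common: ∅.
  x = 2: f ≡ 0 at y ∈ {9}; g ≡ 0 at y ∈ ∅; common: ∅.
  x = 3: f ≡ 0 at y ∈ {10}; g ≡ 0 at y ∈ {5, 10}; common: {10}.
  x = 4: f ≡ 0 at y ∈ {0}; g ≡ 0 at y ∈ ∅; common: ∅.
  x = 5: f ≡ 0 at y ∈ {1}; g ≡ 0 at y ∈ {1, 5}; common: {1}.
  x = 6: f ≡ 0 at y ∈ {2}; g ≡ 0 at y ∈ ∅; common: ∅.
  x = 7: f ≡ 0 at y ∈ {3}; g ≡ 0 at y ∈ {1, 7}; common: ∅.
  x = 8: f ≡ 0 at y ∈ {4}; g ≡ 0 at y ∈ ∅; common: ∅.
  x = 9: f ≡ 0 at y ∈ {5}; g ≡ 0 at y ∈ ∅; common: ∅.
  x = 10: f ≡ 0 at y ∈ {6}; g ≡ 0 at y ∈ {4, 7}; common: ∅.
Collecting: common zeros = {(3, 10), (5, 1)}, so the count is 2.
Comparison with the Bézout bound: 2 ≤ 2 = deg(f)·deg(g), as expected for curves with no common component (the bound is attained).


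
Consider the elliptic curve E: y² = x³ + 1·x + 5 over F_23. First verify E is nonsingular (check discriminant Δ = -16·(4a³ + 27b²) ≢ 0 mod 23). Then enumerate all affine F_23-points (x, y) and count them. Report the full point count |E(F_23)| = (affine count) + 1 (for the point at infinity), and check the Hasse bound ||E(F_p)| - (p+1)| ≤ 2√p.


Affine points = {(3, 9), (3, 14), (4, 2), (4, 21), (10, 7), (10, 16), (11, 6), (11, 17), (14, 7), (14, 16), (16, 0), (17, 6), (17, 17), (18, 6), (18, 17), (19, 11), (19, 12), (21, 8), (21, 15), (22, 7), (22, 16)}; affine count = 21; |E(F_23)| = 22.

Discriminant check: Δ ∝ 4a³ + 27b² = 4·1³ + 27·5² = 4·1 + 27·25 ≡ 12 (mod 23). Nonzero ⇒ E is nonsingular.
For each x ∈ F_23, compute rhs = x³ + 1·x + 5 mod 23, then count y ∈ F_23 with y² ≡ rhs.
  x = 0: rhs = 5, matching y values: none (0 points).
  x = 1: rhs = 7, matching y values: none (0 points).
  x = 2: rhs = 15, matching y values: none (0 points).
  x = 3: rhs = 12, matching y values: 9, 14 (2 points).
  x = 4: rhs = 4, matching y values: 2, 21 (2 points).
  x = 5: rhs = 20, matching y values: none (0 points).
  x = 6: rhs = 20, matching y values: none (0 points).
  x = 7: rhs = 10, matching y values: none (0 points).
  x = 8: rhs = 19, matching y values: none (0 points).
  x = 9: rhs = 7, matching y values: none (0 points).
  x = 10: rhs = 3, matching y values: 7, 16 (2 points).
  x = 11: rhs = 13, matching y values: 6, 17 (2 points).
  x = 12: rhs = 20, matching y values: none (0 points).
  x = 13: rhs = 7, matching y values: none (0 points).
  x = 14: rhs = 3, matching y values: 7, 16 (2 points).
  x = 15: rhs = 14, matching y values: none (0 points).
  x = 16: rhs = 0, matching y values: 0 (1 points).
  x = 17: rhs = 13, matching y values: 6, 17 (2 points).
  x = 18: rhs = 13, matching y values: 6, 17 (2 points).
  x = 19: rhs = 6, matching y values: 11, 12 (2 points).
  x = 20: rhs = 21, matching y values: none (0 points).
  x = 21: rhs = 18, matching y values: 8, 15 (2 points).
  x = 22: rhs = 3, matching y values: 7, 16 (2 points).
Total affine count: 21.
Full point count |E(F_23)| = 21 + 1 = 22.
Hasse bound: |22 − (23+1)| = |-2| = 2 ≤ 2√23 ≈ 9.5917 ✓.


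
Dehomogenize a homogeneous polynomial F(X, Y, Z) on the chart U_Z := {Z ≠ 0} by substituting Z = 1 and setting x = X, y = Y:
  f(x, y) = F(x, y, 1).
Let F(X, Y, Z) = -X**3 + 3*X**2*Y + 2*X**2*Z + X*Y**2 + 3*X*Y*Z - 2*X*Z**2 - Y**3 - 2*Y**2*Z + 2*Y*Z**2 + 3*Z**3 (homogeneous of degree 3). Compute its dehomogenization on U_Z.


f(x, y) = -x**3 + 3*x**2*y + 2*x**2 + x*y**2 + 3*x*y - 2*x - y**3 - 2*y**2 + 2*y + 3

On U_Z we set Z = 1. Each monomial c·X^i·Y^j·Z^k in F becomes c·x^i·y^j·1^k = c·x^i·y^j.
Substituting Z = 1: F(X, Y, 1) = -x**3 + 3*x**2*y + 2*x**2 + x*y**2 + 3*x*y - 2*x - y**3 - 2*y**2 + 2*y + 3.
Note: deg(f) ≤ deg(F) = 3; strict inequality happens when F is divisible by Z (lost terms).


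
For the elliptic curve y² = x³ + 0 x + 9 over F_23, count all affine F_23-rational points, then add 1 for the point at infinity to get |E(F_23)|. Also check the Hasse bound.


Affine points = {(0, 3), (0, 20), (3, 6), (3, 17), (4, 2), (4, 21), (6, 8), (6, 15), (9, 5), (9, 18), (11, 11), (11, 12), (12, 9), (12, 14), (14, 4), (14, 19), (15, 7), (15, 16), (17, 0), (21, 1), (21, 22), (22, 10), (22, 13)}; affine count = 23; |E(F_23)| = 24.

Discriminant check: Δ ∝ 4a³ + 27b² = 4·0³ + 27·9² = 4·0 + 27·81 ≡ 2 (mod 23). Nonzero ⇒ E is nonsingular.
For each x ∈ F_23, compute rhs = x³ + 0·x + 9 mod 23, then count y ∈ F_23 with y² ≡ rhs.
  x = 0: rhs = 9, matching y values: 3, 20 (2 points).
  x = 1: rhs = 10, matching y values: none (0 points).
  x = 2: rhs = 17, matching y values: none (0 points).
  x = 3: rhs = 13, matching y values: 6, 17 (2 points).
  x = 4: rhs = 4, matching y values: 2, 21 (2 points).
  x = 5: rhs = 19, matching y values: none (0 points).
  x = 6: rhs = 18, matching y values: 8, 15 (2 points).
  x = 7: rhs = 7, matching y values: none (0 points).
  x = 8: rhs = 15, matching y values: none (0 points).
  x = 9: rhs = 2, matching y values: 5, 18 (2 points).
  x = 10: rhs = 20, matching y values: none (0 points).
  x = 11: rhs = 6, matching y values: 11, 12 (2 points).
  x = 12: rhs = 12, matching y values: 9, 14 (2 points).
  x = 13: rhs = 21, matching y values: none (0 points).
  x = 14: rhs = 16, matching y values: 4, 19 (2 points).
  x = 15: rhs = 3, matching y values: 7, 16 (2 points).
  x = 16: rhs = 11, matching y values: none (0 points).
  x = 17: rhs = 0, matching y values: 0 (1 points).
  x = 18: rhs = 22, matching y values: none (0 points).
  x = 19: rhs = 14, matching y values: none (0 points).
  x = 20: rhs = 5, matching y values: none (0 points).
  x = 21: rhs = 1, matching y values: 1, 22 (2 points).
  x = 22: rhs = 8, matching y values: 10, 13 (2 points).
Total affine count: 23.
Full point count |E(F_23)| = 23 + 1 = 24.
Hasse bound: |24 − (23+1)| = |0| = 0 ≤ 2√23 ≈ 9.5917 ✓.


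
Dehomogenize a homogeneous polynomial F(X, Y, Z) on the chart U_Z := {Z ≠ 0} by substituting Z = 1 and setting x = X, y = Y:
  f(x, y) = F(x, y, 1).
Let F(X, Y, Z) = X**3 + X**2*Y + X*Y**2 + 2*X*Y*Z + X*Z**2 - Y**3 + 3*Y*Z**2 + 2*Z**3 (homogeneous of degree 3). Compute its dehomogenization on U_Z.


f(x, y) = x**3 + x**2*y + x*y**2 + 2*x*y + x - y**3 + 3*y + 2

On U_Z we set Z = 1. Each monomial c·X^i·Y^j·Z^k in F becomes c·x^i·y^j·1^k = c·x^i·y^j.
Substituting Z = 1: F(X, Y, 1) = x**3 + x**2*y + x*y**2 + 2*x*y + x - y**3 + 3*y + 2.
Note: deg(f) ≤ deg(F) = 3; strict inequality happens when F is divisible by Z (lost terms).


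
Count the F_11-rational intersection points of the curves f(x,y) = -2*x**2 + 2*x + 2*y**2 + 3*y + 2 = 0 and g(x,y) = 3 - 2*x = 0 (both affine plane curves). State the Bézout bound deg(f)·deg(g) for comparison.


Common zeros: {(7, 1), (7, 3)}; count = 2; Bézout bound = 2.

deg(f) = 2, deg(g) = 1, so Bézout bound = 2.
Scan x ∈ F_11. For each x, list the y ∈ F_11 with f(x, y) ≡ 0 and those with g(x, y) ≡ 0 (mod 11); the common zeros in that column are the intersection.
  x = 0: f ≡ 0 at y ∈ {7, 8}; g ≡ 0 at y ∈ ∅; common: ∅.
  x = 1: f ≡ 0 at y ∈ {7, 8}; g ≡ 0 at y ∈ ∅; common: ∅.
  x = 2: f ≡ 0 at y ∈ {6, 9}; g ≡ 0 at y ∈ ∅; common: ∅.
  x = 3: f ≡ 0 at y ∈ {5, 10}; g ≡ 0 at y ∈ ∅; common: ∅.
  x = 4: f ≡ 0 at y ∈ {0, 4}; g ≡ 0 at y ∈ ∅; common: ∅.
  x = 5: f ≡ 0 at y ∈ {1, 3}; g ≡ 0 at y ∈ ∅; common: ∅.
  x = 6: f ≡ 0 at y ∈ {2}; g ≡ 0 at y ∈ ∅; common: ∅.
  x = 7: f ≡ 0 at y ∈ {1, 3}; g ≡ 0 at y ∈ {0, 1, 2, 3, 4, 5, 6, 7, 8, 9, 10}; common: {1, 3}.
  x = 8: f ≡ 0 at y ∈ {0, 4}; g ≡ 0 at y ∈ ∅; common: ∅.
  x = 9: f ≡ 0 at y ∈ {5, 10}; g ≡ 0 at y ∈ ∅; common: ∅.
  x = 10: f ≡ 0 at y ∈ {6, 9}; g ≡ 0 at y ∈ ∅; common: ∅.
Collecting: common zeros = {(7, 1), (7, 3)}, so the count is 2.
Comparison with the Bézout bound: 2 ≤ 2 = deg(f)·deg(g), as expected for curves with no common component (the bound is attained).


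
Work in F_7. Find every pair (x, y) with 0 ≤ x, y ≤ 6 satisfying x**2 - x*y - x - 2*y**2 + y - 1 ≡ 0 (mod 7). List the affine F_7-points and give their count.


Affine F_7-points: {(0, 2), (2, 4), (2, 6), (3, 2), (3, 4), (5, 6)}; count = 6.

For each of the 49 pairs (x, y) ∈ F_7², evaluate f(x, y) mod 7. Record the zeros.
  x = 0: [0↦6, 1↦5, 2↦0, 3↦5, 4↦6, 5↦3, 6↦3]  zeros at y ∈ {2}
  x = 1: [0↦6, 1↦4, 2↦5, 3↦2, 4↦2, 5↦5, 6↦4]  zeros at y ∈ ∅
  x = 2: [0↦1, 1↦5, 2↦5, 3↦1, 4↦0, 5↦2, 6↦0]  zeros at y ∈ {4, 6}
  x = 3: [0↦5, 1↦1, 2↦0, 3↦2, 4↦0, 5↦1, 6↦5]  zeros at y ∈ {2, 4}
  x = 4: [0↦4, 1↦6, 2↦4, 3↦5, 4↦2, 5↦2, 6↦5]  zeros at y ∈ ∅
  x = 5: [0↦5, 1↦6, 2↦3, 3↦3, 4↦6, 5↦5, 6↦0]  zeros at y ∈ {6}
  x = 6: [0↦1, 1↦1, 2↦4, 3↦3, 4↦5, 5↦3, 6↦4]  zeros at y ∈ ∅
Collecting zeros: affine points = {(0, 2), (2, 4), (2, 6), (3, 2), (3, 4), (5, 6)}.
Total count |C(F_7)_aff| = 6.


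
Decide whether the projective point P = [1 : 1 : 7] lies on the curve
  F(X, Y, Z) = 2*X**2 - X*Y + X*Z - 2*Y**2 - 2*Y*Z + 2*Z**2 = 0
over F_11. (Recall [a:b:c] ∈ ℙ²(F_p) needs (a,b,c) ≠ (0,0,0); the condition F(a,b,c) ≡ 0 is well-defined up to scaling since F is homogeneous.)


F(1,1,7) ≡ 2 (mod 11); P is NOT on the curve.

Evaluate F(1, 1, 7) term-by-term (mod 11).
  2*X**2 ↦ 2·1·1·1 = 2
  -X*Y ↦ -1·1·1·1 = -1
  X*Z ↦ 1·1·1·7 = 7
  -2*Y**2 ↦ -2·1·1·1 = -2
  -2*Y*Z ↦ -2·1·1·7 = -14
  2*Z**2 ↦ 2·1·1·49 = 98
Sum: F(1, 1, 7) = (2) + (-1) + (7) + (-2) + (-14) + (98) = 90.
Reducing mod 11: 90 ≡ 2 (mod 11).
Since F(a, b, c) ≡ 2 ≠ 0 (mod 11), P does NOT lie on the curve.


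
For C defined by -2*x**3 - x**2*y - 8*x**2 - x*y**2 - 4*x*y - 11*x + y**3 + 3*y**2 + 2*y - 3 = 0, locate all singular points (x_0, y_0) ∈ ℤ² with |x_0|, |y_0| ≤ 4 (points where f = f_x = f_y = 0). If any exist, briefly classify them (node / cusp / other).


Singular points: {(-1, -1)}; classification: node.

Compute partial derivatives:
  f_x = -6*x**2 - 2*x*y - 16*x - y**2 - 4*y - 11.
  f_y = -x**2 - 2*x*y - 4*x + 3*y**2 + 6*y + 2.
Scan x_0 ∈ {−4, ..., 4}. For each x_0, f_y(x_0, y) is a polynomial in y; find its integer roots y ∈ {−4, ..., 4}, then test f_x and f at those candidates.
  x = -4: f_y(-4, y) = 3*y**2 + 14*y + 2; no integer root y with |y| ≤ 4.
  x = -3: f_y(-3, y) = 3*y**2 + 12*y + 5; no integer root y with |y| ≤ 4.
  x = -2: f_y(-2, y) = 3*y**2 + 10*y + 6; no integer root y with |y| ≤ 4.
  x = -1: f_y(-1, y) = 3*y**2 + 8*y + 5; vanishes at y ∈ {-1}. (-1, -1): f_x = 0, f = 0 — SINGULAR.
  x = 0: f_y(0, y) = 3*y**2 + 6*y + 2; no integer root y with |y| ≤ 4.
  x = 1: f_y(1, y) = 3*y**2 + 4*y - 3; no integer root y with |y| ≤ 4.
  x = 2: f_y(2, y) = 3*y**2 + 2*y - 10; no integer root y with |y| ≤ 4.
  x = 3: f_y(3, y) = 3*y**2 - 19; no integer root y with |y| ≤ 4.
  x = 4: f_y(4, y) = 3*y**2 - 2*y - 30; no integer root y with |y| ≤ 4.
Only singular point on the grid: (-1, -1).
Classify: substitute x = -1 + u, y = -1 + v and expand: f = -2*u**3 - u**2*v - u**2 - u*v**2 + v**3 + v**2.
No constant or linear terms (consistent with a singular point). Quadratic part: -u**2 + v**2. Cubic part: -2*u**3 - u**2*v - u*v**2 + v**3.
The quadratic part v**2 - u**2 = (v − u)(v + u) splits into two distinct linear factors, so there are two distinct tangent lines y − -1 = ±(x − -1) — this is a node (ordinary double point).
Classification: node.


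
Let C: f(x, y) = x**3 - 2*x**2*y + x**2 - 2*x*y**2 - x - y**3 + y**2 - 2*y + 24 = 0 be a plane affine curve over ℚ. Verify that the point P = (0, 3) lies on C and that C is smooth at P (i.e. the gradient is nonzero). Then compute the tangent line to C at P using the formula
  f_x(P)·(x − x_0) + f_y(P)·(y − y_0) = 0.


Tangent line at P: -19*x - 23*y + 69 = 0.

Step 1: f(0, 3) = 0, so P lies on C.
Step 2: partial derivatives
  f_x(x, y) = 3*x**2 - 4*x*y + 2*x - 2*y**2 - 1, f_y(x, y) = -2*x**2 - 4*x*y - 3*y**2 + 2*y - 2.
  f_x(P) = -19, f_y(P) = -23 (gradient nonzero, so P is smooth).
Step 3: tangent line at P: -19·(x − 0) + -23·(y − 3) = 0.
Expanding: -19*x - 23*y + 69 = 0.


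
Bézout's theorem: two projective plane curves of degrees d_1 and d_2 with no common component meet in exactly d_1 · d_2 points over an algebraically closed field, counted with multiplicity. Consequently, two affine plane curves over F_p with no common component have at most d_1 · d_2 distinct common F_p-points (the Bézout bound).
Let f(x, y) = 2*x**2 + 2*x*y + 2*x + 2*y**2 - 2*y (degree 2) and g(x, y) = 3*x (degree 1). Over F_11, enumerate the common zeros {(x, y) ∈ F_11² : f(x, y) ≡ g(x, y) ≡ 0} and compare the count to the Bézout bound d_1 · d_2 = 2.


Common zeros: {(0, 0), (0, 1)}; count = 2; Bézout bound = 2.

deg(f) = 2, deg(g) = 1, so Bézout bound = 2.
Scan x ∈ F_11. For each x, list the y ∈ F_11 with f(x, y) ≡ 0 and those with g(x, y) ≡ 0 (mod 11); the common zeros in that column are the intersection.
  x = 0: f ≡ 0 at y ∈ {0, 1}; g ≡ 0 at y ∈ {0, 1, 2, 3, 4, 5, 6, 7, 8, 9, 10}; common: {0, 1}.
  x = 1: f ≡ 0 at y ∈ {3, 8}; g ≡ 0 at y ∈ ∅; common: ∅.
  x = 2: f ≡ 0 at y ∈ ∅; g ≡ 0 at y ∈ ∅; common: ∅.
  x = 3: f ≡ 0 at y ∈ {10}; g ≡ 0 at y ∈ ∅; common: ∅.
  x = 4: f ≡ 0 at y ∈ ∅; g ≡ 0 at y ∈ ∅; common: ∅.
  x = 5: f ≡ 0 at y ∈ ∅; g ≡ 0 at y ∈ ∅; common: ∅.
  x = 6: f ≡ 0 at y ∈ {3}; g ≡ 0 at y ∈ ∅; common: ∅.
  x = 7: f ≡ 0 at y ∈ ∅; g ≡ 0 at y ∈ ∅; common: ∅.
  x = 8: f ≡ 0 at y ∈ {5, 10}; g ≡ 0 at y ∈ ∅; common: ∅.
  x = 9: f ≡ 0 at y ∈ {1, 2}; g ≡ 0 at y ∈ ∅; common: ∅.
  x = 10: f ≡ 0 at y ∈ {0, 2}; g ≡ 0 at y ∈ ∅; common: ∅.
Collecting: common zeros = {(0, 0), (0, 1)}, so the count is 2.
Comparison with the Bézout bound: 2 ≤ 2 = deg(f)·deg(g), as expected for curves with no common component (the bound is attained).


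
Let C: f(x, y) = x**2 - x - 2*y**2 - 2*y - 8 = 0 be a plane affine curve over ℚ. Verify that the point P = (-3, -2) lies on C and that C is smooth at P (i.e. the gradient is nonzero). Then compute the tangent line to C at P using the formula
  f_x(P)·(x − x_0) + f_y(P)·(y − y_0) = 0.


Tangent line at P: -7*x + 6*y - 9 = 0.

Step 1: f(-3, -2) = 0, so P lies on C.
Step 2: partial derivatives
  f_x(x, y) = 2*x - 1, f_y(x, y) = -4*y - 2.
  f_x(P) = -7, f_y(P) = 6 (gradient nonzero, so P is smooth).
Step 3: tangent line at P: -7·(x − -3) + 6·(y − -2) = 0.
Expanding: -7*x + 6*y - 9 = 0.


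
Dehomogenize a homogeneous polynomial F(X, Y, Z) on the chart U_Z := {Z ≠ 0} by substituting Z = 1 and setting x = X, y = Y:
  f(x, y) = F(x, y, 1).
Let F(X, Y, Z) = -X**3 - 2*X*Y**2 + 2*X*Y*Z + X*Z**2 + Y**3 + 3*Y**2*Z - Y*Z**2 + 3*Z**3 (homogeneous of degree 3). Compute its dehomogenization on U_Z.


f(x, y) = -x**3 - 2*x*y**2 + 2*x*y + x + y**3 + 3*y**2 - y + 3

On U_Z we set Z = 1. Each monomial c·X^i·Y^j·Z^k in F becomes c·x^i·y^j·1^k = c·x^i·y^j.
Substituting Z = 1: F(X, Y, 1) = -x**3 - 2*x*y**2 + 2*x*y + x + y**3 + 3*y**2 - y + 3.
Note: deg(f) ≤ deg(F) = 3; strict inequality happens when F is divisible by Z (lost terms).


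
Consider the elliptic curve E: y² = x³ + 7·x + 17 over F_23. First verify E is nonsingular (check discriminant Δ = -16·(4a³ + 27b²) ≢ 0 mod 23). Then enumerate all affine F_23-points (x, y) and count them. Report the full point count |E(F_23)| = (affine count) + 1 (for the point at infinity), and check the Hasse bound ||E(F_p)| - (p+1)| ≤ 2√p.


Affine points = {(1, 5), (1, 18), (2, 4), (2, 19), (5, 4), (5, 19), (7, 8), (7, 15), (9, 2), (9, 21), (10, 11), (10, 12), (12, 9), (12, 14), (15, 1), (15, 22), (16, 4), (16, 19), (17, 9), (17, 14), (18, 8), (18, 15), (21, 8), (21, 15), (22, 3), (22, 20)}; affine count = 26; |E(F_23)| = 27.

Discriminant check: Δ ∝ 4a³ + 27b² = 4·7³ + 27·17² = 4·343 + 27·289 ≡ 21 (mod 23). Nonzero ⇒ E is nonsingular.
For each x ∈ F_23, compute rhs = x³ + 7·x + 17 mod 23, then count y ∈ F_23 with y² ≡ rhs.
  x = 0: rhs = 17, matching y values: none (0 points).
  x = 1: rhs = 2, matching y values: 5, 18 (2 points).
  x = 2: rhs = 16, matching y values: 4, 19 (2 points).
  x = 3: rhs = 19, matching y values: none (0 points).
  x = 4: rhs = 17, matching y values: none (0 points).
  x = 5: rhs = 16, matching y values: 4, 19 (2 points).
  x = 6: rhs = 22, matching y values: none (0 points).
  x = 7: rhs = 18, matching y values: 8, 15 (2 points).
  x = 8: rhs = 10, matching y values: none (0 points).
  x = 9: rhs = 4, matching y values: 2, 21 (2 points).
  x = 10: rhs = 6, matching y values: 11, 12 (2 points).
  x = 11: rhs = 22, matching y values: none (0 points).
  x = 12: rhs = 12, matching y values: 9, 14 (2 points).
  x = 13: rhs = 5, matching y values: none (0 points).
  x = 14: rhs = 7, matching y values: none (0 points).
  x = 15: rhs = 1, matching y values: 1, 22 (2 points).
  x = 16: rhs = 16, matching y values: 4, 19 (2 points).
  x = 17: rhs = 12, matching y values: 9, 14 (2 points).
  x = 18: rhs = 18, matching y values: 8, 15 (2 points).
  x = 19: rhs = 17, matching y values: none (0 points).
  x = 20: rhs = 15, matching y values: none (0 points).
  x = 21: rhs = 18, matching y values: 8, 15 (2 points).
  x = 22: rhs = 9, matching y values: 3, 20 (2 points).
Total affine count: 26.
Full point count |E(F_23)| = 26 + 1 = 27.
Hasse bound: |27 − (23+1)| = |3| = 3 ≤ 2√23 ≈ 9.5917 ✓.


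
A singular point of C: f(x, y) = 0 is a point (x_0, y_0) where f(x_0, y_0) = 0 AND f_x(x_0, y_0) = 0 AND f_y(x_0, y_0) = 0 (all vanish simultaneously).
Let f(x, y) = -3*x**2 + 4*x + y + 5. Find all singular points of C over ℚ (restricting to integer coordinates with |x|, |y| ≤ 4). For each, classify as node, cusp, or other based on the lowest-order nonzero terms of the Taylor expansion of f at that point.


No singular points in the scanned grid; C is smooth there.

Compute partial derivatives:
  f_x = 4 - 6*x.
  f_y = 1.
f_y = 1 is a nonzero constant, so f_y never vanishes: no point (x, y) can satisfy f = f_x = f_y = 0. In particular no (x, y) ∈ {−4, ..., 4}² is singular; the curve is smooth.


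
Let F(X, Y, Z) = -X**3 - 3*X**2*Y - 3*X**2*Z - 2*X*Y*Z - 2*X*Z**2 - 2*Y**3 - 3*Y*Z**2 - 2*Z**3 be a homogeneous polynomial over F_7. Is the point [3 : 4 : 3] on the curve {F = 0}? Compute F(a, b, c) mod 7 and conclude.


F(3,4,3) ≡ 5 (mod 7); P is NOT on the curve.

Evaluate F(3, 4, 3) term-by-term (mod 7).
  -X**3 ↦ -1·27·1·1 = -27
  -3*X**2*Y ↦ -3·9·4·1 = -108
  -3*X**2*Z ↦ -3·9·1·3 = -81
  -2*X*Y*Z ↦ -2·3·4·3 = -72
  -2*X*Z**2 ↦ -2·3·1·9 = -54
  -2*Y**3 ↦ -2·1·64·1 = -128
  -3*Y*Z**2 ↦ -3·1·4·9 = -108
  -2*Z**3 ↦ -2·1·1·27 = -54
Sum: F(3, 4, 3) = (-27) + (-108) + (-81) + (-72) + (-54) + (-128) + (-108) + (-54) = -632.
Reducing mod 7: -632 ≡ 5 (mod 7).
Since F(a, b, c) ≡ 5 ≠ 0 (mod 7), P does NOT lie on the curve.


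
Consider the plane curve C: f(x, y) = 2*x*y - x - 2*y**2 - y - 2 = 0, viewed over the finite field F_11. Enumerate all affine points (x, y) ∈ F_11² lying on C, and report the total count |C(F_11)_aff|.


Affine F_11-points: {(4, 2), (4, 7), (5, 1), (5, 9), (7, 4), (7, 8), (9, 0), (9, 3), (10, 5), (10, 10)}; count = 10.

For each of the 121 pairs (x, y) ∈ F_11², evaluate f(x, y) mod 11. Record the zeros.
  x = 0: [0↦9, 1↦6, 2↦10, 3↦10, 4↦6, 5↦9, 6↦8, 7↦3, 8↦5, 9↦3, 10↦8]  zeros at y ∈ ∅
  x = 1: [0↦8, 1↦7, 2↦2, 3↦4, 4↦2, 5↦7, 6↦8, 7↦5, 8↦9, 9↦9, 10↦5]  zeros at y ∈ ∅
  x = 2: [0↦7, 1↦8, 2↦5, 3↦9, 4↦9, 5↦5, 6↦8, 7↦7, 8↦2, 9↦4, 10↦2]  zeros at y ∈ ∅
  x = 3: [0↦6, 1↦9, 2↦8, 3↦3, 4↦5, 5↦3, 6↦8, 7↦9, 8↦6, 9↦10, 10↦10]  zeros at y ∈ ∅
  x = 4: [0↦5, 1↦10, 2↦0, 3↦8, 4↦1, 5↦1, 6↦8, 7↦0, 8↦10, 9↦5, 10↦7]  zeros at y ∈ {2, 7}
  x = 5: [0↦4, 1↦0, 2↦3, 3↦2, 4↦8, 5↦10, 6↦8, 7↦2, 8↦3, 9↦0, 10↦4]  zeros at y ∈ {1, 9}
  x = 6: [0↦3, 1↦1, 2↦6, 3↦7, 4↦4, 5↦8, 6↦8, 7↦4, 8↦7, 9↦6, 10↦1]  zeros at y ∈ ∅
  x = 7: [0↦2, 1↦2, 2↦9, 3↦1, 4↦0, 5↦6, 6↦8, 7↦6, 8↦0, 9↦1, 10↦9]  zeros at y ∈ {4, 8}
  x = 8: [0↦1, 1↦3, 2↦1, 3↦6, 4↦7, 5↦4, 6↦8, 7↦8, 8↦4, 9↦7, 10↦6]  zeros at y ∈ ∅
  x = 9: [0↦0, 1↦4, 2↦4, 3↦0, 4↦3, 5↦2, 6↦8, 7↦10, 8↦8, 9↦2, 10↦3]  zeros at y ∈ {0, 3}
  x = 10: [0↦10, 1↦5, 2↦7, 3↦5, 4↦10, 5↦0, 6↦8, 7↦1, 8↦1, 9↦8, 10↦0]  zeros at y ∈ {5, 10}
Collecting zeros: affine points = {(4, 2), (4, 7), (5, 1), (5, 9), (7, 4), (7, 8), (9, 0), (9, 3), (10, 5), (10, 10)}.
Total count |C(F_11)_aff| = 10.


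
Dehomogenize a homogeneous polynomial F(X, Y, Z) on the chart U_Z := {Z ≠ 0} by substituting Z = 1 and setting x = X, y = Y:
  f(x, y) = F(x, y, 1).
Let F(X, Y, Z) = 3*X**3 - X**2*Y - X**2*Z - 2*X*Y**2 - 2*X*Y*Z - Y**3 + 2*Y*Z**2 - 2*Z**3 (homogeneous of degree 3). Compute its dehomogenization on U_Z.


f(x, y) = 3*x**3 - x**2*y - x**2 - 2*x*y**2 - 2*x*y - y**3 + 2*y - 2

On U_Z we set Z = 1. Each monomial c·X^i·Y^j·Z^k in F becomes c·x^i·y^j·1^k = c·x^i·y^j.
Substituting Z = 1: F(X, Y, 1) = 3*x**3 - x**2*y - x**2 - 2*x*y**2 - 2*x*y - y**3 + 2*y - 2.
Note: deg(f) ≤ deg(F) = 3; strict inequality happens when F is divisible by Z (lost terms).


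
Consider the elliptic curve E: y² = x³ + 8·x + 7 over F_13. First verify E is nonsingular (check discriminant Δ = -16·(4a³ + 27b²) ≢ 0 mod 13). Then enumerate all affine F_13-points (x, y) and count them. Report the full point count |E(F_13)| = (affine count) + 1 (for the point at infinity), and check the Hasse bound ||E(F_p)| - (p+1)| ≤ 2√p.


Affine points = {(1, 4), (1, 9), (4, 5), (4, 8), (5, 4), (5, 9), (7, 4), (7, 9), (11, 3), (11, 10)}; affine count = 10; |E(F_13)| = 11.

Discriminant check: Δ ∝ 4a³ + 27b² = 4·8³ + 27·7² = 4·512 + 27·49 ≡ 4 (mod 13). Nonzero ⇒ E is nonsingular.
For each x ∈ F_13, compute rhs = x³ + 8·x + 7 mod 13, then count y ∈ F_13 with y² ≡ rhs.
  x = 0: rhs = 7, matching y values: none (0 points).
  x = 1: rhs = 3, matching y values: 4, 9 (2 points).
  x = 2: rhs = 5, matching y values: none (0 points).
  x = 3: rhs = 6, matching y values: none (0 points).
  x = 4: rhs = 12, matching y values: 5, 8 (2 points).
  x = 5: rhs = 3, matching y values: 4, 9 (2 points).
  x = 6: rhs = 11, matching y values: none (0 points).
  x = 7: rhs = 3, matching y values: 4, 9 (2 points).
  x = 8: rhs = 11, matching y values: none (0 points).
  x = 9: rhs = 2, matching y values: none (0 points).
  x = 10: rhs = 8, matching y values: none (0 points).
  x = 11: rhs = 9, matching y values: 3, 10 (2 points).
  x = 12: rhs = 11, matching y values: none (0 points).
Total affine count: 10.
Full point count |E(F_13)| = 10 + 1 = 11.
Hasse bound: |11 − (13+1)| = |-3| = 3 ≤ 2√13 ≈ 7.2111 ✓.


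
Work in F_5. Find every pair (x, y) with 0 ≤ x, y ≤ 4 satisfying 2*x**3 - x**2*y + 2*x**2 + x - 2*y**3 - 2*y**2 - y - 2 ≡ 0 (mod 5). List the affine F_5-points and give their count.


Affine F_5-points: {(1, 2), (1, 3), (1, 4), (2, 1), (2, 2)}; count = 5.

For each of the 25 pairs (x, y) ∈ F_5², evaluate f(x, y) mod 5. Record the zeros.
  x = 0: [0↦3, 1↦3, 2↦2, 3↦3, 4↦4]  zeros at y ∈ ∅
  x = 1: [0↦3, 1↦2, 2↦0, 3↦0, 4↦0]  zeros at y ∈ {2, 3, 4}
  x = 2: [0↦4, 1↦0, 2↦0, 3↦2, 4↦4]  zeros at y ∈ {1, 2}
  x = 3: [0↦3, 1↦4, 2↦4, 3↦1, 4↦3]  zeros at y ∈ ∅
  x = 4: [0↦2, 1↦1, 2↦4, 3↦4, 4↦4]  zeros at y ∈ ∅
Collecting zeros: affine points = {(1, 2), (1, 3), (1, 4), (2, 1), (2, 2)}.
Total count |C(F_5)_aff| = 5.
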